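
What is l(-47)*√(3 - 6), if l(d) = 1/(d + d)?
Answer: -I*√3/94 ≈ -0.018426*I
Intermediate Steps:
l(d) = 1/(2*d)
l(-47)*√(3 - 6) = ((½)/(-47))*√(3 - 6) = ((½)*(-1/47))*√(-3) = -I*√3/94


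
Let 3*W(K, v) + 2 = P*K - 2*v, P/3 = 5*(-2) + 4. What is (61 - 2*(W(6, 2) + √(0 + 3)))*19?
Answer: 2603 - 38*√3 ≈ 2537.2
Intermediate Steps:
P = -18 (P = 3*(5*(-2) + 4) = 3*(-10 + 4) = 3*(-6) = -18)
W(K, v) = -⅔ - 6*K - 2*v/3 (W(K, v) = -⅔ + (-18*K - 2*v)/3 = -⅔ + (-6*K - 2*v/3) = -⅔ - 6*K - 2*v/3)
(61 - 2*(W(6, 2) + √(0 + 3)))*19 = (61 - 2*((-⅔ - 6*6 - ⅔*2) + √(0 + 3)))*19 = (61 - 2*((-⅔ - 36 - 4/3) + √3))*19 = (61 - 2*(-38 + √3))*19 = (61 - (-76 + 2*√3))*19 = (61 + (76 - 2*√3))*19 = (137 - 2*√3)*19 = 2603 - 38*√3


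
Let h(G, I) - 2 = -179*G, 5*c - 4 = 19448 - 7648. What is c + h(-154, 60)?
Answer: 149644/5 ≈ 29929.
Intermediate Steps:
c = 11804/5 (c = ⅘ + (19448 - 7648)/5 = ⅘ + (⅕)*11800 = ⅘ + 2360 = 11804/5 ≈ 2360.8)
h(G, I) = 2 - 179*G
c + h(-154, 60) = 11804/5 + (2 - 179*(-154)) = 11804/5 + (2 + 27566) = 11804/5 + 27568 = 149644/5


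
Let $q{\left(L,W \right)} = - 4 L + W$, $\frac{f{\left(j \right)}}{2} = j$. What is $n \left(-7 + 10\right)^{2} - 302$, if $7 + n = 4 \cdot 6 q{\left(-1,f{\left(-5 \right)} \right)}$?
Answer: $-1661$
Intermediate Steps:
$f{\left(j \right)} = 2 j$
$q{\left(L,W \right)} = W - 4 L$
$n = -151$ ($n = -7 + 4 \cdot 6 \left(2 \left(-5\right) - -4\right) = -7 + 24 \left(-10 + 4\right) = -7 + 24 \left(-6\right) = -7 - 144 = -151$)
$n \left(-7 + 10\right)^{2} - 302 = - 151 \left(-7 + 10\right)^{2} - 302 = - 151 \cdot 3^{2} - 302 = \left(-151\right) 9 - 302 = -1359 - 302 = -1661$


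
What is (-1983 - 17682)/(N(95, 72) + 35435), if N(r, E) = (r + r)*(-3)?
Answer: -207/367 ≈ -0.56403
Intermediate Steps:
N(r, E) = -6*r (N(r, E) = (2*r)*(-3) = -6*r)
(-1983 - 17682)/(N(95, 72) + 35435) = (-1983 - 17682)/(-6*95 + 35435) = -19665/(-570 + 35435) = -19665/34865 = -19665*1/34865 = -207/367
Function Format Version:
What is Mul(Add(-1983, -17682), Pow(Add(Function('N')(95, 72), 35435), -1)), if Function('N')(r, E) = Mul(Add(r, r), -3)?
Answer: Rational(-207, 367) ≈ -0.56403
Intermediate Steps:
Function('N')(r, E) = Mul(-6, r) (Function('N')(r, E) = Mul(Mul(2, r), -3) = Mul(-6, r))
Mul(Add(-1983, -17682), Pow(Add(Function('N')(95, 72), 35435), -1)) = Mul(Add(-1983, -17682), Pow(Add(Mul(-6, 95), 35435), -1)) = Mul(-19665, Pow(Add(-570, 35435), -1)) = Mul(-19665, Pow(34865, -1)) = Mul(-19665, Rational(1, 34865)) = Rational(-207, 367)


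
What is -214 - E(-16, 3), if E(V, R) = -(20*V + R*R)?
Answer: -525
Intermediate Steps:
E(V, R) = -R² - 20*V (E(V, R) = -(20*V + R²) = -(R² + 20*V) = -R² - 20*V)
-214 - E(-16, 3) = -214 - (-1*3² - 20*(-16)) = -214 - (-1*9 + 320) = -214 - (-9 + 320) = -214 - 1*311 = -214 - 311 = -525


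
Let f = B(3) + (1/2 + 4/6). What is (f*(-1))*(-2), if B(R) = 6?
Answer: 43/3 ≈ 14.333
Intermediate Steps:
f = 43/6 (f = 6 + (1/2 + 4/6) = 6 + (1*(½) + 4*(⅙)) = 6 + (½ + ⅔) = 6 + 7/6 = 43/6 ≈ 7.1667)
(f*(-1))*(-2) = ((43/6)*(-1))*(-2) = -43/6*(-2) = 43/3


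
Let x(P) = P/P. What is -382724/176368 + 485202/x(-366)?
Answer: 21393430903/44092 ≈ 4.8520e+5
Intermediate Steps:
x(P) = 1
-382724/176368 + 485202/x(-366) = -382724/176368 + 485202/1 = -382724*1/176368 + 485202*1 = -95681/44092 + 485202 = 21393430903/44092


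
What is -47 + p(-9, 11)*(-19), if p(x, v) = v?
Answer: -256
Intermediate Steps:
-47 + p(-9, 11)*(-19) = -47 + 11*(-19) = -47 - 209 = -256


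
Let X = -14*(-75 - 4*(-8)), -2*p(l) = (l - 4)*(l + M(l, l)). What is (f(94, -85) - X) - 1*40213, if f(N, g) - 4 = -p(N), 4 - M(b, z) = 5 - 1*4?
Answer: -36446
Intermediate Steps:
M(b, z) = 3 (M(b, z) = 4 - (5 - 1*4) = 4 - (5 - 4) = 4 - 1*1 = 4 - 1 = 3)
p(l) = -(-4 + l)*(3 + l)/2 (p(l) = -(l - 4)*(l + 3)/2 = -(-4 + l)*(3 + l)/2)
f(N, g) = -2 + N²/2 - N/2 (f(N, g) = 4 - (6 + N/2 - N²/2) = 4 + (-6 + N²/2 - N/2) = -2 + N²/2 - N/2)
X = 602 (X = -14*(-75 + 32) = -14*(-43) = 602)
(f(94, -85) - X) - 1*40213 = ((-2 + (½)*94² - ½*94) - 1*602) - 1*40213 = ((-2 + (½)*8836 - 47) - 602) - 40213 = ((-2 + 4418 - 47) - 602) - 40213 = (4369 - 602) - 40213 = 3767 - 40213 = -36446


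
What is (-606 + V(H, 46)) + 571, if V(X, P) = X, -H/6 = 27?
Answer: -197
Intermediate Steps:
H = -162 (H = -6*27 = -162)
(-606 + V(H, 46)) + 571 = (-606 - 162) + 571 = -768 + 571 = -197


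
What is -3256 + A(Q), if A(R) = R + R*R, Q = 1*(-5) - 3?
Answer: -3200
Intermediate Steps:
Q = -8 (Q = -5 - 3 = -8)
A(R) = R + R²
-3256 + A(Q) = -3256 - 8*(1 - 8) = -3256 - 8*(-7) = -3256 + 56 = -3200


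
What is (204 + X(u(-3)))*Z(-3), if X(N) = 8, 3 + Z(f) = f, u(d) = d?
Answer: -1272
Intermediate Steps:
Z(f) = -3 + f
(204 + X(u(-3)))*Z(-3) = (204 + 8)*(-3 - 3) = 212*(-6) = -1272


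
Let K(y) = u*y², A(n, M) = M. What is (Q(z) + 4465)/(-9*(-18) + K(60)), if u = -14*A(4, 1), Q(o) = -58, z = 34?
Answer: -1469/16746 ≈ -0.087722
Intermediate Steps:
u = -14 (u = -14*1 = -14)
K(y) = -14*y²
(Q(z) + 4465)/(-9*(-18) + K(60)) = (-58 + 4465)/(-9*(-18) - 14*60²) = 4407/(162 - 14*3600) = 4407/(162 - 50400) = 4407/(-50238) = 4407*(-1/50238) = -1469/16746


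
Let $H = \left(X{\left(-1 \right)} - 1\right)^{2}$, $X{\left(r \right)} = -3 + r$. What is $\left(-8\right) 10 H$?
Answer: $-2000$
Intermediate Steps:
$H = 25$ ($H = \left(\left(-3 - 1\right) - 1\right)^{2} = \left(-4 - 1\right)^{2} = \left(-5\right)^{2} = 25$)
$\left(-8\right) 10 H = \left(-8\right) 10 \cdot 25 = \left(-80\right) 25 = -2000$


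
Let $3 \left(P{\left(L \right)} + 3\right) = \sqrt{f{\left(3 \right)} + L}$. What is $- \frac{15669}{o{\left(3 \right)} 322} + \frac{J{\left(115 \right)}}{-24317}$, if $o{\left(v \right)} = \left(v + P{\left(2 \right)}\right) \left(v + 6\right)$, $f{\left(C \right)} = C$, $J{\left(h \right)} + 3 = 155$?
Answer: $- \frac{152}{24317} - \frac{5223 \sqrt{5}}{1610} \approx -7.2603$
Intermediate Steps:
$J{\left(h \right)} = 152$ ($J{\left(h \right)} = -3 + 155 = 152$)
$P{\left(L \right)} = -3 + \frac{\sqrt{3 + L}}{3}$
$o{\left(v \right)} = \left(6 + v\right) \left(-3 + v + \frac{\sqrt{5}}{3}\right)$ ($o{\left(v \right)} = \left(v - \left(3 - \frac{\sqrt{3 + 2}}{3}\right)\right) \left(v + 6\right) = \left(v - \left(3 - \frac{\sqrt{5}}{3}\right)\right) \left(6 + v\right) = \left(-3 + v + \frac{\sqrt{5}}{3}\right) \left(6 + v\right) = \left(6 + v\right) \left(-3 + v + \frac{\sqrt{5}}{3}\right)$)
$- \frac{15669}{o{\left(3 \right)} 322} + \frac{J{\left(115 \right)}}{-24317} = - \frac{15669}{\left(-18 + 3^{2} + 2 \sqrt{5} + 3 \cdot 3 + \frac{1}{3} \cdot 3 \sqrt{5}\right) 322} + \frac{152}{-24317} = - \frac{15669}{\left(-18 + 9 + 2 \sqrt{5} + 9 + \sqrt{5}\right) 322} + 152 \left(- \frac{1}{24317}\right) = - \frac{15669}{3 \sqrt{5} \cdot 322} - \frac{152}{24317} = - \frac{15669}{966 \sqrt{5}} - \frac{152}{24317} = - 15669 \frac{\sqrt{5}}{4830} - \frac{152}{24317} = - \frac{5223 \sqrt{5}}{1610} - \frac{152}{24317} = - \frac{152}{24317} - \frac{5223 \sqrt{5}}{1610}$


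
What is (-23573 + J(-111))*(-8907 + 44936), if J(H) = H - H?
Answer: -849311617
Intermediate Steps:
J(H) = 0
(-23573 + J(-111))*(-8907 + 44936) = (-23573 + 0)*(-8907 + 44936) = -23573*36029 = -849311617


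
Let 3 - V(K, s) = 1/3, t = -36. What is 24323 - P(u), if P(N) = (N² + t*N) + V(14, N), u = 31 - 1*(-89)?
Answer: 42721/3 ≈ 14240.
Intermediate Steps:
V(K, s) = 8/3 (V(K, s) = 3 - 1/3 = 3 - 1*⅓ = 3 - ⅓ = 8/3)
u = 120 (u = 31 + 89 = 120)
P(N) = 8/3 + N² - 36*N (P(N) = (N² - 36*N) + 8/3 = 8/3 + N² - 36*N)
24323 - P(u) = 24323 - (8/3 + 120² - 36*120) = 24323 - (8/3 + 14400 - 4320) = 24323 - 1*30248/3 = 24323 - 30248/3 = 42721/3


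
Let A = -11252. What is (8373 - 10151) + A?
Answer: -13030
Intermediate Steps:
(8373 - 10151) + A = (8373 - 10151) - 11252 = -1778 - 11252 = -13030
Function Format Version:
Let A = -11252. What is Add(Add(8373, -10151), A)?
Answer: -13030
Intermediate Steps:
Add(Add(8373, -10151), A) = Add(Add(8373, -10151), -11252) = Add(-1778, -11252) = -13030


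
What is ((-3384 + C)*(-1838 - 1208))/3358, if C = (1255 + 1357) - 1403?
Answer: 3312525/1679 ≈ 1972.9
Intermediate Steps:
C = 1209 (C = 2612 - 1403 = 1209)
((-3384 + C)*(-1838 - 1208))/3358 = ((-3384 + 1209)*(-1838 - 1208))/3358 = -2175*(-3046)*(1/3358) = 6625050*(1/3358) = 3312525/1679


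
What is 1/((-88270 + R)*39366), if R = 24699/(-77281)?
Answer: -77281/268539836587254 ≈ -2.8778e-10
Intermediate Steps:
R = -24699/77281 (R = 24699*(-1/77281) = -24699/77281 ≈ -0.31960)
1/((-88270 + R)*39366) = 1/(-88270 - 24699/77281*39366) = (1/39366)/(-6821618569/77281) = -77281/6821618569*1/39366 = -77281/268539836587254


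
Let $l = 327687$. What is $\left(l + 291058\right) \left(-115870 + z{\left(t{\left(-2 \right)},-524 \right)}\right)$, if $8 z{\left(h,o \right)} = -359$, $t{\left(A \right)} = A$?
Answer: $- \frac{573773994655}{8} \approx -7.1722 \cdot 10^{10}$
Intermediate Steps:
$z{\left(h,o \right)} = - \frac{359}{8}$ ($z{\left(h,o \right)} = \frac{1}{8} \left(-359\right) = - \frac{359}{8}$)
$\left(l + 291058\right) \left(-115870 + z{\left(t{\left(-2 \right)},-524 \right)}\right) = \left(327687 + 291058\right) \left(-115870 - \frac{359}{8}\right) = 618745 \left(- \frac{927319}{8}\right) = - \frac{573773994655}{8}$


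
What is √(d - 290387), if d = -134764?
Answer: 3*I*√47239 ≈ 652.04*I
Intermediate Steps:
√(d - 290387) = √(-134764 - 290387) = √(-425151) = 3*I*√47239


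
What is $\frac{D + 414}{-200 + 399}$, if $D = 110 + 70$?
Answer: $\frac{594}{199} \approx 2.9849$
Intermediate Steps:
$D = 180$
$\frac{D + 414}{-200 + 399} = \frac{180 + 414}{-200 + 399} = \frac{594}{199}$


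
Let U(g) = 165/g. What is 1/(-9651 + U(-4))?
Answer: -4/38769 ≈ -0.00010318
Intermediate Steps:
1/(-9651 + U(-4)) = 1/(-9651 + 165/(-4)) = 1/(-9651 + 165*(-1/4)) = 1/(-9651 - 165/4) = 1/(-38769/4) = -4/38769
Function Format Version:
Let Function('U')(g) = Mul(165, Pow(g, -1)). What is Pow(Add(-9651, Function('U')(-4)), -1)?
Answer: Rational(-4, 38769) ≈ -0.00010318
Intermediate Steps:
Pow(Add(-9651, Function('U')(-4)), -1) = Pow(Add(-9651, Mul(165, Pow(-4, -1))), -1) = Pow(Add(-9651, Mul(165, Rational(-1, 4))), -1) = Pow(Add(-9651, Rational(-165, 4)), -1) = Pow(Rational(-38769, 4), -1) = Rational(-4, 38769)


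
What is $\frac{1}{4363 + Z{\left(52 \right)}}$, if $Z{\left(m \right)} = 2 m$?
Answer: $\frac{1}{4467} \approx 0.00022386$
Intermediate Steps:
$\frac{1}{4363 + Z{\left(52 \right)}} = \frac{1}{4363 + 2 \cdot 52} = \frac{1}{4363 + 104} = \frac{1}{4467}$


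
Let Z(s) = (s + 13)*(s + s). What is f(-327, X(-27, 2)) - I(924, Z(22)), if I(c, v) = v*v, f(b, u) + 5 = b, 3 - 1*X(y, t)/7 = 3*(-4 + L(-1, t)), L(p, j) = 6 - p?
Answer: -2371932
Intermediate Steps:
X(y, t) = -42 (X(y, t) = 21 - 21*(-4 + (6 - 1*(-1))) = 21 - 21*(-4 + (6 + 1)) = 21 - 21*(-4 + 7) = 21 - 21*3 = 21 - 7*9 = 21 - 63 = -42)
f(b, u) = -5 + b
Z(s) = 2*s*(13 + s) (Z(s) = (13 + s)*(2*s) = 2*s*(13 + s))
I(c, v) = v²
f(-327, X(-27, 2)) - I(924, Z(22)) = (-5 - 327) - (2*22*(13 + 22))² = -332 - (2*22*35)² = -332 - 1*1540² = -332 - 1*2371600 = -332 - 2371600 = -2371932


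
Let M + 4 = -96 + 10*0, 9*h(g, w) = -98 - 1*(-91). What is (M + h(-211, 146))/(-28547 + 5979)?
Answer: 907/203112 ≈ 0.0044655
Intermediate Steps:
h(g, w) = -7/9 (h(g, w) = (-98 - 1*(-91))/9 = (-98 + 91)/9 = (⅑)*(-7) = -7/9)
M = -100 (M = -4 + (-96 + 10*0) = -4 + (-96 + 0) = -4 - 96 = -100)
(M + h(-211, 146))/(-28547 + 5979) = (-100 - 7/9)/(-28547 + 5979) = -907/9/(-22568) = -907/9*(-1/22568) = 907/203112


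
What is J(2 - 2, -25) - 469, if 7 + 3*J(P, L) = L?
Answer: -1439/3 ≈ -479.67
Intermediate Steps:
J(P, L) = -7/3 + L/3
J(2 - 2, -25) - 469 = (-7/3 + (1/3)*(-25)) - 469 = (-7/3 - 25/3) - 469 = -32/3 - 469 = -1439/3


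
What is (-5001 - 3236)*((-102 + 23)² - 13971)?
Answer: 63672010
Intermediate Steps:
(-5001 - 3236)*((-102 + 23)² - 13971) = -8237*((-79)² - 13971) = -8237*(6241 - 13971) = -8237*(-7730) = 63672010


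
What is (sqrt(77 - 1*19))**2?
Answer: 58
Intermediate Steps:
(sqrt(77 - 1*19))**2 = (sqrt(77 - 19))**2 = (sqrt(58))**2 = 58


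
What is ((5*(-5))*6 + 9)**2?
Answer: 19881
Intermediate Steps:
((5*(-5))*6 + 9)**2 = (-25*6 + 9)**2 = (-150 + 9)**2 = (-141)**2 = 19881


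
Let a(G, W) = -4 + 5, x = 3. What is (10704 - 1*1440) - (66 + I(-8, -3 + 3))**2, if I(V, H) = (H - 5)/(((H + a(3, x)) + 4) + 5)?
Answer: 19895/4 ≈ 4973.8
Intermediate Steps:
a(G, W) = 1
I(V, H) = (-5 + H)/(10 + H) (I(V, H) = (H - 5)/(((H + 1) + 4) + 5) = (-5 + H)/(((1 + H) + 4) + 5) = (-5 + H)/((5 + H) + 5) = (-5 + H)/(10 + H))
(10704 - 1*1440) - (66 + I(-8, -3 + 3))**2 = (10704 - 1*1440) - (66 + (-5 + (-3 + 3))/(10 + (-3 + 3)))**2 = (10704 - 1440) - (66 + (-5 + 0)/(10 + 0))**2 = 9264 - (66 - 5/10)**2 = 9264 - (66 + (1/10)*(-5))**2 = 9264 - (66 - 1/2)**2 = 9264 - (131/2)**2 = 9264 - 1*17161/4 = 9264 - 17161/4 = 19895/4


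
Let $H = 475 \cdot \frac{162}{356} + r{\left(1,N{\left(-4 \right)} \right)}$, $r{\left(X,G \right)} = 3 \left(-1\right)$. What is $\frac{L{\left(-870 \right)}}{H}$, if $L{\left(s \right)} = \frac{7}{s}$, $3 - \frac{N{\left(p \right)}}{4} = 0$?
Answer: $- \frac{623}{16504335} \approx -3.7748 \cdot 10^{-5}$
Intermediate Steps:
$N{\left(p \right)} = 12$ ($N{\left(p \right)} = 12 - 0 = 12 + 0 = 12$)
$r{\left(X,G \right)} = -3$
$H = \frac{37941}{178}$ ($H = 475 \cdot \frac{162}{356} - 3 = 475 \cdot 162 \cdot \frac{1}{356} - 3 = 475 \cdot \frac{81}{178} - 3 = \frac{38475}{178} - 3 = \frac{37941}{178} \approx 213.15$)
$\frac{L{\left(-870 \right)}}{H} = \frac{7 \frac{1}{-870}}{\frac{37941}{178}} = 7 \left(- \frac{1}{870}\right) \frac{178}{37941} = \left(- \frac{7}{870}\right) \frac{178}{37941} = - \frac{623}{16504335}$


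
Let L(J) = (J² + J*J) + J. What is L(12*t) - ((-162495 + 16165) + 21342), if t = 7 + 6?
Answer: 173816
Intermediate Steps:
t = 13
L(J) = J + 2*J² (L(J) = (J² + J²) + J = 2*J² + J = J + 2*J²)
L(12*t) - ((-162495 + 16165) + 21342) = (12*13)*(1 + 2*(12*13)) - ((-162495 + 16165) + 21342) = 156*(1 + 2*156) - (-146330 + 21342) = 156*(1 + 312) - 1*(-124988) = 156*313 + 124988 = 48828 + 124988 = 173816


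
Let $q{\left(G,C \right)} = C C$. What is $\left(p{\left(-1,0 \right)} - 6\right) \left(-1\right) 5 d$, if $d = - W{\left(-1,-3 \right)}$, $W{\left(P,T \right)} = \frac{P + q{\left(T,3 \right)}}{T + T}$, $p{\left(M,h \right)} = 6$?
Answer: $0$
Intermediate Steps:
$q{\left(G,C \right)} = C^{2}$
$W{\left(P,T \right)} = \frac{9 + P}{2 T}$ ($W{\left(P,T \right)} = \frac{P + 3^{2}}{T + T} = \frac{P + 9}{2 T} = \left(9 + P\right) \frac{1}{2 T} = \frac{9 + P}{2 T}$)
$d = \frac{4}{3}$ ($d = - \frac{9 - 1}{2 \left(-3\right)} = - \frac{\left(-1\right) 8}{2 \cdot 3} = \left(-1\right) \left(- \frac{4}{3}\right) = \frac{4}{3} \approx 1.3333$)
$\left(p{\left(-1,0 \right)} - 6\right) \left(-1\right) 5 d = \left(6 - 6\right) \left(-1\right) 5 \cdot \frac{4}{3} = \left(6 - 6\right) \left(-1\right) \frac{20}{3} = 0 \left(-1\right) \frac{20}{3} = 0 \cdot \frac{20}{3} = 0$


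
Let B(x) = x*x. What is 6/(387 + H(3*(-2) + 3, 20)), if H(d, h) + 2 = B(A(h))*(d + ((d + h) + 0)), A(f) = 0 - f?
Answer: 2/1995 ≈ 0.0010025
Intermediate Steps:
A(f) = -f
B(x) = x²
H(d, h) = -2 + h²*(h + 2*d) (H(d, h) = -2 + (-h)²*(d + ((d + h) + 0)) = -2 + h²*(d + (d + h)) = -2 + h²*(h + 2*d))
6/(387 + H(3*(-2) + 3, 20)) = 6/(387 + (-2 + 20³ + 2*(3*(-2) + 3)*20²)) = 6/(387 + (-2 + 8000 + 2*(-6 + 3)*400)) = 6/(387 + (-2 + 8000 + 2*(-3)*400)) = 6/(387 + (-2 + 8000 - 2400)) = 6/(387 + 5598) = 6/5985 = 6*(1/5985) = 2/1995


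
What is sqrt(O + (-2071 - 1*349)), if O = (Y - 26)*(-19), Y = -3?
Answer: I*sqrt(1869) ≈ 43.232*I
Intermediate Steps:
O = 551 (O = (-3 - 26)*(-19) = -29*(-19) = 551)
sqrt(O + (-2071 - 1*349)) = sqrt(551 + (-2071 - 1*349)) = sqrt(551 + (-2071 - 349)) = sqrt(551 - 2420) = sqrt(-1869) = I*sqrt(1869)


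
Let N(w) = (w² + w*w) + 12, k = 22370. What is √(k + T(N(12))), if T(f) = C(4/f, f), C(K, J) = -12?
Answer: √22358 ≈ 149.53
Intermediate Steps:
N(w) = 12 + 2*w² (N(w) = (w² + w²) + 12 = 2*w² + 12 = 12 + 2*w²)
T(f) = -12
√(k + T(N(12))) = √(22370 - 12) = √22358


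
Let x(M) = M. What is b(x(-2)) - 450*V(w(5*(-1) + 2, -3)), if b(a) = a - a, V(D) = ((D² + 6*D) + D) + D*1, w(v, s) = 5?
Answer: -29250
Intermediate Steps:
V(D) = D² + 8*D (V(D) = (D² + 7*D) + D = D² + 8*D)
b(a) = 0
b(x(-2)) - 450*V(w(5*(-1) + 2, -3)) = 0 - 2250*(8 + 5) = 0 - 2250*13 = 0 - 450*65 = 0 - 29250 = -29250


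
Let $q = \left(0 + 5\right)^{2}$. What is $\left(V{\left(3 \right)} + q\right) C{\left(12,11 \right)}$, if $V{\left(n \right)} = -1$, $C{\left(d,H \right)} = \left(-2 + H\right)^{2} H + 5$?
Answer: $21504$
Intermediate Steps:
$C{\left(d,H \right)} = 5 + H \left(-2 + H\right)^{2}$ ($C{\left(d,H \right)} = H \left(-2 + H\right)^{2} + 5 = 5 + H \left(-2 + H\right)^{2}$)
$q = 25$ ($q = 5^{2} = 25$)
$\left(V{\left(3 \right)} + q\right) C{\left(12,11 \right)} = \left(-1 + 25\right) \left(5 + 11 \left(-2 + 11\right)^{2}\right) = 24 \left(5 + 11 \cdot 9^{2}\right) = 24 \left(5 + 11 \cdot 81\right) = 24 \left(5 + 891\right) = 24 \cdot 896 = 21504$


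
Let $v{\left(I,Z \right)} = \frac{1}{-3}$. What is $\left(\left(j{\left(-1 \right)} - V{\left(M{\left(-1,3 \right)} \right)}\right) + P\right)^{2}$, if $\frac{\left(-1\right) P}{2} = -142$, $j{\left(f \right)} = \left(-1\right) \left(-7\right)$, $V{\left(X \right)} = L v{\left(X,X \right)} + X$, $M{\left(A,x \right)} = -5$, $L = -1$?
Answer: $\frac{786769}{9} \approx 87419.0$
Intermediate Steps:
$v{\left(I,Z \right)} = - \frac{1}{3}$
$V{\left(X \right)} = \frac{1}{3} + X$ ($V{\left(X \right)} = \left(-1\right) \left(- \frac{1}{3}\right) + X = \frac{1}{3} + X$)
$j{\left(f \right)} = 7$
$P = 284$ ($P = \left(-2\right) \left(-142\right) = 284$)
$\left(\left(j{\left(-1 \right)} - V{\left(M{\left(-1,3 \right)} \right)}\right) + P\right)^{2} = \left(\left(7 - \left(\frac{1}{3} - 5\right)\right) + 284\right)^{2} = \left(\left(7 - - \frac{14}{3}\right) + 284\right)^{2} = \left(\left(7 + \frac{14}{3}\right) + 284\right)^{2} = \left(\frac{35}{3} + 284\right)^{2} = \left(\frac{887}{3}\right)^{2} = \frac{786769}{9}$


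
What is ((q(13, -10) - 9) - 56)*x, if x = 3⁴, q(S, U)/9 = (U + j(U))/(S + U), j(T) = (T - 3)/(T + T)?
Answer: -150741/20 ≈ -7537.0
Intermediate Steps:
j(T) = (-3 + T)/(2*T) (j(T) = (-3 + T)/((2*T)) = (-3 + T)*(1/(2*T)) = (-3 + T)/(2*T))
q(S, U) = 9*(U + (-3 + U)/(2*U))/(S + U) (q(S, U) = 9*((U + (-3 + U)/(2*U))/(S + U)) = 9*(U + (-3 + U)/(2*U))/(S + U))
x = 81
((q(13, -10) - 9) - 56)*x = (((9/2)*(-3 - 10 + 2*(-10)²)/(-10*(13 - 10)) - 9) - 56)*81 = (((9/2)*(-⅒)*(-3 - 10 + 2*100)/3 - 9) - 56)*81 = (((9/2)*(-⅒)*(⅓)*(-3 - 10 + 200) - 9) - 56)*81 = (((9/2)*(-⅒)*(⅓)*187 - 9) - 56)*81 = ((-561/20 - 9) - 56)*81 = (-741/20 - 56)*81 = -1861/20*81 = -150741/20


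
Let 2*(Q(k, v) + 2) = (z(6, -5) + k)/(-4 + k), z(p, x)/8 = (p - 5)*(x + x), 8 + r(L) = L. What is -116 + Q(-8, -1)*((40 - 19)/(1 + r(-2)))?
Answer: -1079/9 ≈ -119.89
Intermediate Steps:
r(L) = -8 + L
z(p, x) = 16*x*(-5 + p) (z(p, x) = 8*((p - 5)*(x + x)) = 8*((-5 + p)*(2*x)) = 8*(2*x*(-5 + p)) = 16*x*(-5 + p))
Q(k, v) = -2 + (-80 + k)/(2*(-4 + k)) (Q(k, v) = -2 + ((16*(-5)*(-5 + 6) + k)/(-4 + k))/2 = -2 + ((16*(-5)*1 + k)/(-4 + k))/2 = -2 + ((-80 + k)/(-4 + k))/2 = -2 + (-80 + k)/(2*(-4 + k)))
-116 + Q(-8, -1)*((40 - 19)/(1 + r(-2))) = -116 + ((-64 - 3*(-8))/(2*(-4 - 8)))*((40 - 19)/(1 + (-8 - 2))) = -116 + ((½)*(-64 + 24)/(-12))*(21/(1 - 10)) = -116 + ((½)*(-1/12)*(-40))*(21/(-9)) = -116 + 5*(21*(-⅑))/3 = -116 + (5/3)*(-7/3) = -116 - 35/9 = -1079/9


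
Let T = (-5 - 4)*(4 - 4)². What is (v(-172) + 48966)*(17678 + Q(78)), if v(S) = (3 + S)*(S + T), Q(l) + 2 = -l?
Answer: 1373242332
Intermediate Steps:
Q(l) = -2 - l
T = 0 (T = -9*0² = -9*0 = 0)
v(S) = S*(3 + S) (v(S) = (3 + S)*(S + 0) = (3 + S)*S = S*(3 + S))
(v(-172) + 48966)*(17678 + Q(78)) = (-172*(3 - 172) + 48966)*(17678 + (-2 - 1*78)) = (-172*(-169) + 48966)*(17678 + (-2 - 78)) = (29068 + 48966)*(17678 - 80) = 78034*17598 = 1373242332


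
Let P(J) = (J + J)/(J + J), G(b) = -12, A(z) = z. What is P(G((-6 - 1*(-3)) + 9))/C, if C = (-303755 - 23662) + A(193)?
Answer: -1/327224 ≈ -3.0560e-6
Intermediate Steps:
C = -327224 (C = (-303755 - 23662) + 193 = -327417 + 193 = -327224)
P(J) = 1 (P(J) = (2*J)/((2*J)) = (2*J)*(1/(2*J)) = 1)
P(G((-6 - 1*(-3)) + 9))/C = 1/(-327224) = 1*(-1/327224) = -1/327224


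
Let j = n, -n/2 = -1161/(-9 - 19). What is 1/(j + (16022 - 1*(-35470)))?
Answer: 14/719727 ≈ 1.9452e-5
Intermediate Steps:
n = -1161/14 (n = -2*(-1161)/(-9 - 19) = -2*(-1161)/(-28) = -(-1)*(-1161)/14 = -2*1161/28 = -1161/14 ≈ -82.929)
j = -1161/14 ≈ -82.929
1/(j + (16022 - 1*(-35470))) = 1/(-1161/14 + (16022 - 1*(-35470))) = 1/(-1161/14 + (16022 + 35470)) = 1/(-1161/14 + 51492) = 1/(719727/14) = 14/719727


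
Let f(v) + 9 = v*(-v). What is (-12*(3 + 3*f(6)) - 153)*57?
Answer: 81567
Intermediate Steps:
f(v) = -9 - v² (f(v) = -9 + v*(-v) = -9 - v²)
(-12*(3 + 3*f(6)) - 153)*57 = (-12*(3 + 3*(-9 - 1*6²)) - 153)*57 = (-12*(3 + 3*(-9 - 1*36)) - 153)*57 = (-12*(3 + 3*(-9 - 36)) - 153)*57 = (-12*(3 + 3*(-45)) - 153)*57 = (-12*(3 - 135) - 153)*57 = (-12*(-132) - 153)*57 = (1584 - 153)*57 = 1431*57 = 81567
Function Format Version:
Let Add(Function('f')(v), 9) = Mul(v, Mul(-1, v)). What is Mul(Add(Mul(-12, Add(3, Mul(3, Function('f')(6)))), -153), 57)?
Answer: 81567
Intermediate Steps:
Function('f')(v) = Add(-9, Mul(-1, Pow(v, 2))) (Function('f')(v) = Add(-9, Mul(v, Mul(-1, v))) = Add(-9, Mul(-1, Pow(v, 2))))
Mul(Add(Mul(-12, Add(3, Mul(3, Function('f')(6)))), -153), 57) = Mul(Add(Mul(-12, Add(3, Mul(3, Add(-9, Mul(-1, Pow(6, 2)))))), -153), 57) = Mul(Add(Mul(-12, Add(3, Mul(3, Add(-9, Mul(-1, 36))))), -153), 57) = Mul(Add(Mul(-12, Add(3, Mul(3, Add(-9, -36)))), -153), 57) = Mul(Add(Mul(-12, Add(3, Mul(3, -45))), -153), 57) = Mul(Add(Mul(-12, Add(3, -135)), -153), 57) = Mul(Add(Mul(-12, -132), -153), 57) = Mul(Add(1584, -153), 57) = Mul(1431, 57) = 81567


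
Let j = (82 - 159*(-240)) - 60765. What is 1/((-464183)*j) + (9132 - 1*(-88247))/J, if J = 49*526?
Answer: 1018077356614485/269461853055766 ≈ 3.7782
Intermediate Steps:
J = 25774
j = -22523 (j = (82 + 38160) - 60765 = 38242 - 60765 = -22523)
1/((-464183)*j) + (9132 - 1*(-88247))/J = 1/(-464183*(-22523)) + (9132 - 1*(-88247))/25774 = -1/464183*(-1/22523) + (9132 + 88247)*(1/25774) = 1/10454793709 + 97379*(1/25774) = 1/10454793709 + 97379/25774 = 1018077356614485/269461853055766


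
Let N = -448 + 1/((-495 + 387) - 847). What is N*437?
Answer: -186966517/955 ≈ -1.9578e+5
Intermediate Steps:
N = -427841/955 (N = -448 + 1/(-108 - 847) = -448 + 1/(-955) = -448 - 1/955 = -427841/955 ≈ -448.00)
N*437 = -427841/955*437 = -186966517/955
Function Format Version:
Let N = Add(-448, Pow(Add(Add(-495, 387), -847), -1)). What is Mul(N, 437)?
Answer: Rational(-186966517, 955) ≈ -1.9578e+5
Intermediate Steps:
N = Rational(-427841, 955) (N = Add(-448, Pow(Add(-108, -847), -1)) = Add(-448, Pow(-955, -1)) = Add(-448, Rational(-1, 955)) = Rational(-427841, 955) ≈ -448.00)
Mul(N, 437) = Mul(Rational(-427841, 955), 437) = Rational(-186966517, 955)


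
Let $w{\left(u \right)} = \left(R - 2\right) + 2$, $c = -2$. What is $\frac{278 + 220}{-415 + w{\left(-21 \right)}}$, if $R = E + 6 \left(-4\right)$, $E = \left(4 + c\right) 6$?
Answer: $- \frac{498}{427} \approx -1.1663$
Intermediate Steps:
$E = 12$ ($E = \left(4 - 2\right) 6 = 2 \cdot 6 = 12$)
$R = -12$ ($R = 12 + 6 \left(-4\right) = 12 - 24 = -12$)
$w{\left(u \right)} = -12$ ($w{\left(u \right)} = \left(-12 - 2\right) + 2 = -14 + 2 = -12$)
$\frac{278 + 220}{-415 + w{\left(-21 \right)}} = \frac{278 + 220}{-415 - 12} = \frac{498}{-427} = 498 \left(- \frac{1}{427}\right) = - \frac{498}{427}$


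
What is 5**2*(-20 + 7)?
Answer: -325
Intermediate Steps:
5**2*(-20 + 7) = 25*(-13) = -325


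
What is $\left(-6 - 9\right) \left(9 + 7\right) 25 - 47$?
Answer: $-6047$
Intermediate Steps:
$\left(-6 - 9\right) \left(9 + 7\right) 25 - 47 = \left(-6 - 9\right) 16 \cdot 25 - 47 = \left(-15\right) 16 \cdot 25 - 47 = \left(-240\right) 25 - 47 = -6000 - 47 = -6047$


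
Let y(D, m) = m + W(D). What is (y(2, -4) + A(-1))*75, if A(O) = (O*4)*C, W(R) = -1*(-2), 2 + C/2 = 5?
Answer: -1950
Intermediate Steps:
C = 6 (C = -4 + 2*5 = -4 + 10 = 6)
W(R) = 2
A(O) = 24*O (A(O) = (O*4)*6 = (4*O)*6 = 24*O)
y(D, m) = 2 + m (y(D, m) = m + 2 = 2 + m)
(y(2, -4) + A(-1))*75 = ((2 - 4) + 24*(-1))*75 = (-2 - 24)*75 = -26*75 = -1950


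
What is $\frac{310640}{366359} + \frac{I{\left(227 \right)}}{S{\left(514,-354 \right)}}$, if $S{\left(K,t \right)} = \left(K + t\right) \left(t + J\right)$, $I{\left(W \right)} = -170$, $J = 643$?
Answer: $\frac{84127721}{99649648} \approx 0.84424$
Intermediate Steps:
$S{\left(K,t \right)} = \left(643 + t\right) \left(K + t\right)$ ($S{\left(K,t \right)} = \left(K + t\right) \left(t + 643\right) = \left(K + t\right) \left(643 + t\right) = \left(643 + t\right) \left(K + t\right)$)
$\frac{310640}{366359} + \frac{I{\left(227 \right)}}{S{\left(514,-354 \right)}} = \frac{310640}{366359} - \frac{170}{\left(-354\right)^{2} + 643 \cdot 514 + 643 \left(-354\right) + 514 \left(-354\right)} = 310640 \cdot \frac{1}{366359} - \frac{170}{125316 + 330502 - 227622 - 181956} = \frac{310640}{366359} - \frac{170}{46240} = \frac{310640}{366359} - \frac{1}{272} = \frac{84127721}{99649648}$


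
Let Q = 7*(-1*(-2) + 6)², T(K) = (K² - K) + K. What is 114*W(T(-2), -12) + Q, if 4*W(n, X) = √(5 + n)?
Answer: 1067/2 ≈ 533.50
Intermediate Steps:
T(K) = K²
W(n, X) = √(5 + n)/4
Q = 448 (Q = 7*(2 + 6)² = 7*8² = 7*64 = 448)
114*W(T(-2), -12) + Q = 114*(√(5 + (-2)²)/4) + 448 = 114*(√(5 + 4)/4) + 448 = 114*(√9/4) + 448 = 114*((¼)*3) + 448 = 114*(¾) + 448 = 171/2 + 448 = 1067/2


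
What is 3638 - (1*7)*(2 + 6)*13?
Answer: 2910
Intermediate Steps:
3638 - (1*7)*(2 + 6)*13 = 3638 - 7*8*13 = 3638 - 56*13 = 3638 - 1*728 = 3638 - 728 = 2910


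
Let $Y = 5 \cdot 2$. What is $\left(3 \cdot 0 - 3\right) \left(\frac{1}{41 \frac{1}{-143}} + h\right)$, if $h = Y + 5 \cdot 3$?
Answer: $- \frac{2646}{41} \approx -64.537$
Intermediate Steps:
$Y = 10$
$h = 25$ ($h = 10 + 5 \cdot 3 = 10 + 15 = 25$)
$\left(3 \cdot 0 - 3\right) \left(\frac{1}{41 \frac{1}{-143}} + h\right) = \left(3 \cdot 0 - 3\right) \left(\frac{1}{41 \frac{1}{-143}} + 25\right) = \left(0 - 3\right) \left(\frac{1}{41 \left(- \frac{1}{143}\right)} + 25\right) = - 3 \left(\frac{1}{- \frac{41}{143}} + 25\right) = - 3 \left(- \frac{143}{41} + 25\right) = \left(-3\right) \frac{882}{41} = - \frac{2646}{41}$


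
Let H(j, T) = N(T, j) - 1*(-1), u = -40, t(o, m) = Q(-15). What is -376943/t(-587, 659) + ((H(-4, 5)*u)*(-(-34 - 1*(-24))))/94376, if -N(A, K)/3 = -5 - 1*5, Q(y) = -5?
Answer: 4446788821/58985 ≈ 75389.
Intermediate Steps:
N(A, K) = 30 (N(A, K) = -3*(-5 - 1*5) = -3*(-5 - 5) = -3*(-10) = 30)
t(o, m) = -5
H(j, T) = 31 (H(j, T) = 30 - 1*(-1) = 30 + 1 = 31)
-376943/t(-587, 659) + ((H(-4, 5)*u)*(-(-34 - 1*(-24))))/94376 = -376943/(-5) + ((31*(-40))*(-(-34 - 1*(-24))))/94376 = -376943*(-⅕) - (-1240)*(-34 + 24)*(1/94376) = 376943/5 - (-1240)*(-10)*(1/94376) = 376943/5 - 1240*10*(1/94376) = 376943/5 - 12400*1/94376 = 376943/5 - 1550/11797 = 4446788821/58985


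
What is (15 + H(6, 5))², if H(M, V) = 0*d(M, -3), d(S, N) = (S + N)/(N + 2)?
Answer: 225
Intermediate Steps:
d(S, N) = (N + S)/(2 + N)
H(M, V) = 0 (H(M, V) = 0*((-3 + M)/(2 - 3)) = 0*((-3 + M)/(-1)) = 0*(-(-3 + M)) = 0*(3 - M) = 0)
(15 + H(6, 5))² = (15 + 0)² = 15² = 225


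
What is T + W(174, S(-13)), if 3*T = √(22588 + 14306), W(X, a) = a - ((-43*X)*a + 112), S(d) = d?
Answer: -97391 + √36894/3 ≈ -97327.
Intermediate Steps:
W(X, a) = -112 + a + 43*X*a (W(X, a) = a - (-43*X*a + 112) = a - (112 - 43*X*a) = a + (-112 + 43*X*a) = -112 + a + 43*X*a)
T = √36894/3 (T = √(22588 + 14306)/3 = √36894/3 ≈ 64.026)
T + W(174, S(-13)) = √36894/3 + (-112 - 13 + 43*174*(-13)) = √36894/3 + (-112 - 13 - 97266) = √36894/3 - 97391 = -97391 + √36894/3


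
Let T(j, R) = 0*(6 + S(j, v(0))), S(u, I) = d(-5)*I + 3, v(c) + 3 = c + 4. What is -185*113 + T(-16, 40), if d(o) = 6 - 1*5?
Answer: -20905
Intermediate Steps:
v(c) = 1 + c (v(c) = -3 + (c + 4) = -3 + (4 + c) = 1 + c)
d(o) = 1 (d(o) = 6 - 5 = 1)
S(u, I) = 3 + I (S(u, I) = 1*I + 3 = I + 3 = 3 + I)
T(j, R) = 0 (T(j, R) = 0*(6 + (3 + (1 + 0))) = 0*(6 + (3 + 1)) = 0*(6 + 4) = 0*10 = 0)
-185*113 + T(-16, 40) = -185*113 + 0 = -20905 + 0 = -20905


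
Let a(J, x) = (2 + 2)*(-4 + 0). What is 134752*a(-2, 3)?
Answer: -2156032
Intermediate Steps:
a(J, x) = -16 (a(J, x) = 4*(-4) = -16)
134752*a(-2, 3) = 134752*(-16) = -2156032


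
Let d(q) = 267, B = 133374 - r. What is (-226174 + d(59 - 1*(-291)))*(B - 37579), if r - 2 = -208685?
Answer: -68783711546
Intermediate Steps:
r = -208683 (r = 2 - 208685 = -208683)
B = 342057 (B = 133374 - 1*(-208683) = 133374 + 208683 = 342057)
(-226174 + d(59 - 1*(-291)))*(B - 37579) = (-226174 + 267)*(342057 - 37579) = -225907*304478 = -68783711546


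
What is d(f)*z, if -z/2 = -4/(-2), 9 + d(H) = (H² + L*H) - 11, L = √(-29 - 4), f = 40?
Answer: -6320 - 160*I*√33 ≈ -6320.0 - 919.13*I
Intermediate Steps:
L = I*√33 (L = √(-33) = I*√33 ≈ 5.7446*I)
d(H) = -20 + H² + I*H*√33 (d(H) = -9 + ((H² + (I*√33)*H) - 11) = -9 + ((H² + I*H*√33) - 11) = -9 + (-11 + H² + I*H*√33) = -20 + H² + I*H*√33)
z = -4 (z = -(-8)/(-2) = -(-8)*(-1)/2 = -2*2 = -4)
d(f)*z = (-20 + 40² + I*40*√33)*(-4) = (-20 + 1600 + 40*I*√33)*(-4) = (1580 + 40*I*√33)*(-4) = -6320 - 160*I*√33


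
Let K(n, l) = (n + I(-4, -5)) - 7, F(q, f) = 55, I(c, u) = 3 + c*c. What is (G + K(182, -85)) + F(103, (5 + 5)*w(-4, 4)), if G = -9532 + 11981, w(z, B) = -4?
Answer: 2698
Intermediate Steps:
I(c, u) = 3 + c**2
G = 2449
K(n, l) = 12 + n (K(n, l) = (n + (3 + (-4)**2)) - 7 = (n + (3 + 16)) - 7 = (n + 19) - 7 = (19 + n) - 7 = 12 + n)
(G + K(182, -85)) + F(103, (5 + 5)*w(-4, 4)) = (2449 + (12 + 182)) + 55 = (2449 + 194) + 55 = 2643 + 55 = 2698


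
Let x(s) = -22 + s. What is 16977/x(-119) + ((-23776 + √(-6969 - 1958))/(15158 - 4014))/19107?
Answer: -150620372293/1250954397 + I*√8927/212928408 ≈ -120.4 + 4.4373e-7*I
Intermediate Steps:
16977/x(-119) + ((-23776 + √(-6969 - 1958))/(15158 - 4014))/19107 = 16977/(-22 - 119) + ((-23776 + √(-6969 - 1958))/(15158 - 4014))/19107 = 16977/(-141) + ((-23776 + √(-8927))/11144)*(1/19107) = 16977*(-1/141) + ((-23776 + I*√8927)*(1/11144))*(1/19107) = -5659/47 + (-2972/1393 + I*√8927/11144)*(1/19107) = -5659/47 + (-2972/26616051 + I*√8927/212928408) = -150620372293/1250954397 + I*√8927/212928408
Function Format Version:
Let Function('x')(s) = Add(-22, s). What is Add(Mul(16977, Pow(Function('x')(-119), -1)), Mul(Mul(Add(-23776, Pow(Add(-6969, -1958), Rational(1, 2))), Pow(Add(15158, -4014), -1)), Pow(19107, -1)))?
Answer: Add(Rational(-150620372293, 1250954397), Mul(Rational(1, 212928408), I, Pow(8927, Rational(1, 2)))) ≈ Add(-120.40, Mul(4.4373e-7, I))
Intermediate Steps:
Add(Mul(16977, Pow(Function('x')(-119), -1)), Mul(Mul(Add(-23776, Pow(Add(-6969, -1958), Rational(1, 2))), Pow(Add(15158, -4014), -1)), Pow(19107, -1))) = Add(Mul(16977, Pow(Add(-22, -119), -1)), Mul(Mul(Add(-23776, Pow(Add(-6969, -1958), Rational(1, 2))), Pow(Add(15158, -4014), -1)), Pow(19107, -1))) = Add(Mul(16977, Pow(-141, -1)), Mul(Mul(Add(-23776, Pow(-8927, Rational(1, 2))), Pow(11144, -1)), Rational(1, 19107))) = Add(Mul(16977, Rational(-1, 141)), Mul(Mul(Add(-23776, Mul(I, Pow(8927, Rational(1, 2)))), Rational(1, 11144)), Rational(1, 19107))) = Add(Rational(-5659, 47), Mul(Add(Rational(-2972, 1393), Mul(Rational(1, 11144), I, Pow(8927, Rational(1, 2)))), Rational(1, 19107))) = Add(Rational(-5659, 47), Add(Rational(-2972, 26616051), Mul(Rational(1, 212928408), I, Pow(8927, Rational(1, 2))))) = Add(Rational(-150620372293, 1250954397), Mul(Rational(1, 212928408), I, Pow(8927, Rational(1, 2))))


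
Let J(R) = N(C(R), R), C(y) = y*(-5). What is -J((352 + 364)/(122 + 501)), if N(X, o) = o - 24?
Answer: 14236/623 ≈ 22.851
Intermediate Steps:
C(y) = -5*y
N(X, o) = -24 + o
J(R) = -24 + R
-J((352 + 364)/(122 + 501)) = -(-24 + (352 + 364)/(122 + 501)) = -(-24 + 716/623) = -1*(-14236/623) = 14236/623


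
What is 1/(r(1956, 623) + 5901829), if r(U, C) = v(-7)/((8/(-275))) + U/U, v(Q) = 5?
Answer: 8/47213265 ≈ 1.6944e-7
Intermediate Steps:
r(U, C) = -1367/8 (r(U, C) = 5/((8/(-275))) + U/U = 5/((8*(-1/275))) + 1 = 5/(-8/275) + 1 = 5*(-275/8) + 1 = -1375/8 + 1 = -1367/8)
1/(r(1956, 623) + 5901829) = 1/(-1367/8 + 5901829) = 1/(47213265/8) = 8/47213265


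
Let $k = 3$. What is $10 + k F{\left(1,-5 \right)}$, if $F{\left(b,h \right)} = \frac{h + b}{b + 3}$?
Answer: $7$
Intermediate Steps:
$F{\left(b,h \right)} = \frac{b + h}{3 + b}$
$10 + k F{\left(1,-5 \right)} = 10 + 3 \frac{1 - 5}{3 + 1} = 10 + 3 \cdot \frac{1}{4} \left(-4\right) = 10 + 3 \left(-1\right) = 10 - 3 = 7$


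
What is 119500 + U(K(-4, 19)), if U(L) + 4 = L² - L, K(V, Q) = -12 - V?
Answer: 119568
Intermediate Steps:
U(L) = -4 + L² - L (U(L) = -4 + (L² - L) = -4 + L² - L)
119500 + U(K(-4, 19)) = 119500 + (-4 + (-12 - 1*(-4))² - (-12 - 1*(-4))) = 119500 + (-4 + (-12 + 4)² - (-12 + 4)) = 119500 + (-4 + (-8)² - 1*(-8)) = 119500 + (-4 + 64 + 8) = 119500 + 68 = 119568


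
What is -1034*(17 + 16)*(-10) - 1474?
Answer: 339746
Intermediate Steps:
-1034*(17 + 16)*(-10) - 1474 = -34122*(-10) - 1474 = -1034*(-330) - 1474 = 341220 - 1474 = 339746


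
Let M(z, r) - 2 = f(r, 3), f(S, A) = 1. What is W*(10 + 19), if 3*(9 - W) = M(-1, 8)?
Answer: 232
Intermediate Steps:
M(z, r) = 3 (M(z, r) = 2 + 1 = 3)
W = 8 (W = 9 - 1/3*3 = 9 - 1 = 8)
W*(10 + 19) = 8*(10 + 19) = 8*29 = 232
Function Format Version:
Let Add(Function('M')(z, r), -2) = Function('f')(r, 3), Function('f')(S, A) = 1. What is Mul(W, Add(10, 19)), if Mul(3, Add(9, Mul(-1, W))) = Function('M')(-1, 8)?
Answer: 232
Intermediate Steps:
Function('M')(z, r) = 3 (Function('M')(z, r) = Add(2, 1) = 3)
W = 8 (W = Add(9, Mul(Rational(-1, 3), 3)) = Add(9, -1) = 8)
Mul(W, Add(10, 19)) = Mul(8, Add(10, 19)) = Mul(8, 29) = 232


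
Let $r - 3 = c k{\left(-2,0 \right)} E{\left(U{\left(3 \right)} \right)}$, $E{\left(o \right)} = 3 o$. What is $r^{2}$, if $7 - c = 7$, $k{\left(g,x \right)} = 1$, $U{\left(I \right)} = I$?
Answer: $9$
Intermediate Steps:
$c = 0$ ($c = 7 - 7 = 0$)
$r = 3$ ($r = 3 + 0 \cdot 1 \cdot 3 \cdot 3 = 3 + 0 \cdot 9 = 3 + 0 = 3$)
$r^{2} = 3^{2} = 9$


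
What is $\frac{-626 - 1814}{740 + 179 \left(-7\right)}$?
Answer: $\frac{2440}{513} \approx 4.7563$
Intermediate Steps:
$\frac{-626 - 1814}{740 + 179 \left(-7\right)} = - \frac{2440}{740 - 1253} = - \frac{2440}{-513} = \left(-2440\right) \left(- \frac{1}{513}\right) = \frac{2440}{513}$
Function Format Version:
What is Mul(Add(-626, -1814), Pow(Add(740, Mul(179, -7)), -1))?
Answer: Rational(2440, 513) ≈ 4.7563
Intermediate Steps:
Mul(Add(-626, -1814), Pow(Add(740, Mul(179, -7)), -1)) = Mul(-2440, Pow(Add(740, -1253), -1)) = Mul(-2440, Pow(-513, -1)) = Mul(-2440, Rational(-1, 513)) = Rational(2440, 513)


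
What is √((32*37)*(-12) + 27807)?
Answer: 3*√1511 ≈ 116.61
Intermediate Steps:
√((32*37)*(-12) + 27807) = √(1184*(-12) + 27807) = √(-14208 + 27807) = √13599 = 3*√1511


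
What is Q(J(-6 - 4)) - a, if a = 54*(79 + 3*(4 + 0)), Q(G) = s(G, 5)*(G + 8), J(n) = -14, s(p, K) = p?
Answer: -4830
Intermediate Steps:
Q(G) = G*(8 + G) (Q(G) = G*(G + 8) = G*(8 + G))
a = 4914 (a = 54*(79 + 3*4) = 54*(79 + 12) = 54*91 = 4914)
Q(J(-6 - 4)) - a = -14*(8 - 14) - 1*4914 = -14*(-6) - 4914 = 84 - 4914 = -4830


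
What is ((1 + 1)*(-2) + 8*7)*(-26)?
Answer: -1352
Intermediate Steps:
((1 + 1)*(-2) + 8*7)*(-26) = (2*(-2) + 56)*(-26) = (-4 + 56)*(-26) = 52*(-26) = -1352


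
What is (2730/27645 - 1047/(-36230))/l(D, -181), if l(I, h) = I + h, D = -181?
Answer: -8523481/24171424180 ≈ -0.00035263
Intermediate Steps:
(2730/27645 - 1047/(-36230))/l(D, -181) = (2730/27645 - 1047/(-36230))/(-181 - 181) = (2730*(1/27645) - 1047*(-1/36230))/(-362) = (182/1843 + 1047/36230)*(-1/362) = (8523481/66771890)*(-1/362) = -8523481/24171424180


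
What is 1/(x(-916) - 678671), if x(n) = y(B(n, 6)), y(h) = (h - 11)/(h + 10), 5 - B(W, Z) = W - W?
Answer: -5/3393357 ≈ -1.4735e-6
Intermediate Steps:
B(W, Z) = 5 (B(W, Z) = 5 - (W - W) = 5 - 1*0 = 5 + 0 = 5)
y(h) = (-11 + h)/(10 + h)
x(n) = -⅖ (x(n) = (-11 + 5)/(10 + 5) = -6/15 = (1/15)*(-6) = -⅖)
1/(x(-916) - 678671) = 1/(-⅖ - 678671) = 1/(-3393357/5) = -5/3393357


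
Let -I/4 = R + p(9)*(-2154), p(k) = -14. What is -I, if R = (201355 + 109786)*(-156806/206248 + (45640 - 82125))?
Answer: -40368372644111/889 ≈ -4.5409e+10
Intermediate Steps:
R = -40368479878847/3556 (R = 311141*(-156806*1/206248 - 36485) = 311141*(-78403/103124 - 36485) = 311141*(-3762557543/103124) = -40368479878847/3556 ≈ -1.1352e+10)
I = 40368372644111/889 (I = -4*(-40368479878847/3556 - 14*(-2154)) = -4*(-40368479878847/3556 + 30156) = -4*(-40368372644111/3556) = 40368372644111/889 ≈ 4.5409e+10)
-I = -1*40368372644111/889 = -40368372644111/889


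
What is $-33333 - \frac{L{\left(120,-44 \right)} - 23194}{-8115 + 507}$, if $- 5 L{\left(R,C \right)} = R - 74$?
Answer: $- \frac{52837639}{1585} \approx -33336.0$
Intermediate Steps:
$L{\left(R,C \right)} = \frac{74}{5} - \frac{R}{5}$ ($L{\left(R,C \right)} = - \frac{R - 74}{5} = - \frac{-74 + R}{5} = \frac{74}{5} - \frac{R}{5}$)
$-33333 - \frac{L{\left(120,-44 \right)} - 23194}{-8115 + 507} = -33333 - \frac{\left(\frac{74}{5} - 24\right) - 23194}{-8115 + 507} = -33333 - \frac{\left(\frac{74}{5} - 24\right) - 23194}{-7608} = -33333 - \left(- \frac{46}{5} - 23194\right) \left(- \frac{1}{7608}\right) = -33333 - \left(- \frac{116016}{5}\right) \left(- \frac{1}{7608}\right) = -33333 - \frac{4834}{1585} = - \frac{52837639}{1585}$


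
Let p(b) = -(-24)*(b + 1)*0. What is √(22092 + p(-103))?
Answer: 2*√5523 ≈ 148.63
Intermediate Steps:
p(b) = 0 (p(b) = -(-24)*(1 + b)*0 = -6*(-4 - 4*b)*0 = (24 + 24*b)*0 = 0)
√(22092 + p(-103)) = √(22092 + 0) = √22092 = 2*√5523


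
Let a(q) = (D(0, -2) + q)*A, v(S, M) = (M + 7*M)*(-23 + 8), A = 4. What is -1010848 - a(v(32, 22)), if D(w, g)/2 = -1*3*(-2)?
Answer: -1000336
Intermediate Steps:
D(w, g) = 12 (D(w, g) = 2*(-1*3*(-2)) = 2*(-3*(-2)) = 2*6 = 12)
v(S, M) = -120*M (v(S, M) = (8*M)*(-15) = -120*M)
a(q) = 48 + 4*q (a(q) = (12 + q)*4 = 48 + 4*q)
-1010848 - a(v(32, 22)) = -1010848 - (48 + 4*(-120*22)) = -1010848 - (48 + 4*(-2640)) = -1010848 - (48 - 10560) = -1010848 - 1*(-10512) = -1010848 + 10512 = -1000336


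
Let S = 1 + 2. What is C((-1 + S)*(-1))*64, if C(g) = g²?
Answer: 256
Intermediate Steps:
S = 3
C((-1 + S)*(-1))*64 = ((-1 + 3)*(-1))²*64 = (2*(-1))²*64 = (-2)²*64 = 4*64 = 256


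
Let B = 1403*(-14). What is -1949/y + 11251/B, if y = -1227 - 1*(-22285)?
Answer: -68801454/103405309 ≈ -0.66536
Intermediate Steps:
y = 21058 (y = -1227 + 22285 = 21058)
B = -19642
-1949/y + 11251/B = -1949/21058 + 11251/(-19642) = -1949*1/21058 + 11251*(-1/19642) = -1949/21058 - 11251/19642 = -68801454/103405309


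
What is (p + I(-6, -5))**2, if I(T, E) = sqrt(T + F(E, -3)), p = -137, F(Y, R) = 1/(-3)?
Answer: (411 - I*sqrt(57))**2/9 ≈ 18763.0 - 689.55*I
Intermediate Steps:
F(Y, R) = -1/3
I(T, E) = sqrt(-1/3 + T) (I(T, E) = sqrt(T - 1/3) = sqrt(-1/3 + T))
(p + I(-6, -5))**2 = (-137 + sqrt(-3 + 9*(-6))/3)**2 = (-137 + sqrt(-3 - 54)/3)**2 = (-137 + sqrt(-57)/3)**2 = (-137 + (I*sqrt(57))/3)**2 = (-137 + I*sqrt(57)/3)**2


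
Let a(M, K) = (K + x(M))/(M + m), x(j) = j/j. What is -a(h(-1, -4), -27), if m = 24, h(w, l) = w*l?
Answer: 13/14 ≈ 0.92857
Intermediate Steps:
h(w, l) = l*w
x(j) = 1
a(M, K) = (1 + K)/(24 + M) (a(M, K) = (K + 1)/(M + 24) = (1 + K)/(24 + M))
-a(h(-1, -4), -27) = -(1 - 27)/(24 - 4*(-1)) = -(-26)/(24 + 4) = -(-26)/28 = -1*(-13/14) = 13/14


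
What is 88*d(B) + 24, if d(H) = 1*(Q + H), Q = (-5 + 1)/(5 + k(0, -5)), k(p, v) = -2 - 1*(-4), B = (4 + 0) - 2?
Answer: 1048/7 ≈ 149.71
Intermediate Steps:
B = 2 (B = 4 - 2 = 2)
k(p, v) = 2 (k(p, v) = -2 + 4 = 2)
Q = -4/7 (Q = (-5 + 1)/(5 + 2) = -4/7 ≈ -0.57143)
d(H) = -4/7 + H (d(H) = 1*(-4/7 + H) = -4/7 + H)
88*d(B) + 24 = 88*(-4/7 + 2) + 24 = 88*(10/7) + 24 = 880/7 + 24 = 1048/7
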